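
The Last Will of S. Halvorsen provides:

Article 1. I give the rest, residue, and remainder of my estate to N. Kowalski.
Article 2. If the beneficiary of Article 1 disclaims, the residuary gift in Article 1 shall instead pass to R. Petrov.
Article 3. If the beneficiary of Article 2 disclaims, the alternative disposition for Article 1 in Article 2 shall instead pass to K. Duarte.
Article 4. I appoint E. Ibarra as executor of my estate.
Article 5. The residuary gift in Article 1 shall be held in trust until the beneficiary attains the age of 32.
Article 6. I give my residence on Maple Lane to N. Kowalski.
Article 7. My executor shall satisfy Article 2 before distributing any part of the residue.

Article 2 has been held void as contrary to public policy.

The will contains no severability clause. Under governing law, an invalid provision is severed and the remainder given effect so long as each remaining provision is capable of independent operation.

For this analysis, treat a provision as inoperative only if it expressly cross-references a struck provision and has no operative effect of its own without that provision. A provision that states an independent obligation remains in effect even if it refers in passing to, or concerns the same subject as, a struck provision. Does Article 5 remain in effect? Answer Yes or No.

Article 2 is struck. The only function of Article 3 is the alternative disposition for Article 2, so it cannot stand once Article 2 is removed. Article 7 operates only by reference to Article 2, so it falls with Article 2. Under the stated default rule, only provisions that cannot operate independently fall away; the rest are enforced. Article 1, Article 4, Article 5, and Article 6 remain in effect. Article 5 is among the surviving provisions, so the answer is yes.

Yes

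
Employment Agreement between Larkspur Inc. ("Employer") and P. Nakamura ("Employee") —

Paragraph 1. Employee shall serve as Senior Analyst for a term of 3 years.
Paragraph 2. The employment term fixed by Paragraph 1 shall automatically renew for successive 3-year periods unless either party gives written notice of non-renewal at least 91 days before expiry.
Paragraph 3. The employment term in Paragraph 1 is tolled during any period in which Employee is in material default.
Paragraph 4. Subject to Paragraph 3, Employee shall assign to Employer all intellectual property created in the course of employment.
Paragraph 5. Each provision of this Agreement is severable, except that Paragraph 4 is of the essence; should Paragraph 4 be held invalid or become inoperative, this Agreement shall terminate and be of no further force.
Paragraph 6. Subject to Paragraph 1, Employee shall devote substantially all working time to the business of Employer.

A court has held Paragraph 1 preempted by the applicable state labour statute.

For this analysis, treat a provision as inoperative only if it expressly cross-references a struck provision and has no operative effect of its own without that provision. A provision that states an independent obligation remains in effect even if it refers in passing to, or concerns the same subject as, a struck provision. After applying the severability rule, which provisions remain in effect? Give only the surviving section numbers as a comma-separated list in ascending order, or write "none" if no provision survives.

Paragraph 1 is struck. Paragraph 2 has no operative effect of its own apart from Paragraph 1 and is therefore inoperative. Paragraph 3 operates only by reference to Paragraph 1, so it falls with Paragraph 1. Paragraph 4 mentions Paragraph 3 but its own obligation stands independently of Paragraph 3, so Paragraph 4 is not affected. Although Paragraph 6 refers to Paragraph 1, its operative terms do not depend on Paragraph 1, so it remains in effect. Paragraph 5 makes Paragraph 4 an essential term, but Paragraph 4 is unaffected, so the severability proviso in Paragraph 5 preserves the remaining provisions. Paragraph 4, Paragraph 5, and Paragraph 6 remain in effect.

4, 5, 6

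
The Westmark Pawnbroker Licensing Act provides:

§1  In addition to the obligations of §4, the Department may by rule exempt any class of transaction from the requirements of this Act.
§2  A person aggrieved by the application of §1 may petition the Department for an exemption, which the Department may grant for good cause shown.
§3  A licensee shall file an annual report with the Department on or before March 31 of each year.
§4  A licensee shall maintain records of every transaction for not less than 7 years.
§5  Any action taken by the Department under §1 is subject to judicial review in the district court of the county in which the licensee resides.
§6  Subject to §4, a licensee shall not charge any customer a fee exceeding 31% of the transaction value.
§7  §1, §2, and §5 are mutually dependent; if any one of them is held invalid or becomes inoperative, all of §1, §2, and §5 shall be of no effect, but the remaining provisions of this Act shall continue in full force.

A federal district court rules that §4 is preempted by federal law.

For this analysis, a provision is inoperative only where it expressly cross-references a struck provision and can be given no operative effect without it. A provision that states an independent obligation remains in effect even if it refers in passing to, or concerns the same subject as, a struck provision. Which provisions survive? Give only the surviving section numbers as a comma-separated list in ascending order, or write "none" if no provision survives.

1, 2, 3, 5, 6, 7

§4 is struck. Although §1 refers to §4, its operative terms do not depend on §4, so it remains in effect. §6 mentions §4 but its own obligation stands independently of §4, so §6 is not affected. No other provision's operative terms depend on §4. §7 ties §1, §2, and §5 together, but none of those is affected here; the remaining provisions continue in force under §7. §1, §2, §3, §5, §6, and §7 remain in effect.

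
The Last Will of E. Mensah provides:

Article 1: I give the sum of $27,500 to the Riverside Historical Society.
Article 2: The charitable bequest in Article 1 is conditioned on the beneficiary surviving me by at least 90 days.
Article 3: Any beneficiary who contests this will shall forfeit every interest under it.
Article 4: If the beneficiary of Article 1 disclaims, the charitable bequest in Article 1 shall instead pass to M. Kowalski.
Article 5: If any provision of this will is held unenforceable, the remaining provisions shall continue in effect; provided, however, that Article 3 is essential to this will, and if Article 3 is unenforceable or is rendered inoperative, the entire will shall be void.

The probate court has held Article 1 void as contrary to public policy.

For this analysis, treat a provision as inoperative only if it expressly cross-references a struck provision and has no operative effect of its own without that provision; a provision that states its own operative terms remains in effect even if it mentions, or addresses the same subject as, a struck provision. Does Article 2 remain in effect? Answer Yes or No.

No

Article 1 is struck. The only function of Article 2 is the survivorship condition on Article 1, so it cannot stand once Article 1 is removed. Article 4 has no operative effect of its own apart from Article 1 and is therefore inoperative. Article 5 makes Article 3 an essential term, but Article 3 is unaffected, so the severability proviso in Article 5 preserves the remaining provisions. The provisions still in force are Article 3 and Article 5. Article 2 is among the inoperative provisions, so the answer is no.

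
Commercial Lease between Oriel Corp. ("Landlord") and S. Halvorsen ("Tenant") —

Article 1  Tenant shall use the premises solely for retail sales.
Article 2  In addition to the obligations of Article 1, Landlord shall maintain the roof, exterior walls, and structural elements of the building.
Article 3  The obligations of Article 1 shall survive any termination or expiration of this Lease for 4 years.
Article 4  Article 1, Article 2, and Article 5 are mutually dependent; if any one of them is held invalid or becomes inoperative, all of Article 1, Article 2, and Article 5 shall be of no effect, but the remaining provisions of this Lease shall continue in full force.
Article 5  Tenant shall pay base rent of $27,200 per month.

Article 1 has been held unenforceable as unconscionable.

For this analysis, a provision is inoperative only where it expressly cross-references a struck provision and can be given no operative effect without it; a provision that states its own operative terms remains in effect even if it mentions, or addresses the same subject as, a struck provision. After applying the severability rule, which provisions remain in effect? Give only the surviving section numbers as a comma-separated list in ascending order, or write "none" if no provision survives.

Article 1 is struck. The only function of Article 3 is the survival period for Article 1, so it cannot stand once Article 1 is removed. Article 4 declares Article 1, Article 2, and Article 5 mutually dependent; since one of them has fallen, all of them are of no effect. That brings down Article 2 and Article 5 as well. The remainder continues in force under Article 4. Only Article 4 remains in effect.

4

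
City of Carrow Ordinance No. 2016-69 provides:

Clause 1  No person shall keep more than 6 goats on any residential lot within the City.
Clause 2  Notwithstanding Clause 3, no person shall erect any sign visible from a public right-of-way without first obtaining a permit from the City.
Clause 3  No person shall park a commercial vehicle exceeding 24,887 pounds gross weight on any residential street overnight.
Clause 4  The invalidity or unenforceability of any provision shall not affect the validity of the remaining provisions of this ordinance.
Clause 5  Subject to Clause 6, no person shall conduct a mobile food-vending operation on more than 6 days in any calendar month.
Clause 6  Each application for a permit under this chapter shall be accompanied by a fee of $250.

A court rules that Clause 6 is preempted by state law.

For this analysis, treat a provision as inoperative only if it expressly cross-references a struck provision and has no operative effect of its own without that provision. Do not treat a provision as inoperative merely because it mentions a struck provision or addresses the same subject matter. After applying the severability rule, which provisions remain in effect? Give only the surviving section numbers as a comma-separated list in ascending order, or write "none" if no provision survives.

Clause 6 is struck. Although Clause 5 refers to Clause 6, its operative terms do not depend on Clause 6, so it remains in effect. Nothing else in the ordinance is defined by reference to Clause 6. Under the severability clause in Clause 4, the remaining provisions continue in force. That leaves Clause 1, Clause 2, Clause 3, Clause 4, and Clause 5 in effect.

1, 2, 3, 4, 5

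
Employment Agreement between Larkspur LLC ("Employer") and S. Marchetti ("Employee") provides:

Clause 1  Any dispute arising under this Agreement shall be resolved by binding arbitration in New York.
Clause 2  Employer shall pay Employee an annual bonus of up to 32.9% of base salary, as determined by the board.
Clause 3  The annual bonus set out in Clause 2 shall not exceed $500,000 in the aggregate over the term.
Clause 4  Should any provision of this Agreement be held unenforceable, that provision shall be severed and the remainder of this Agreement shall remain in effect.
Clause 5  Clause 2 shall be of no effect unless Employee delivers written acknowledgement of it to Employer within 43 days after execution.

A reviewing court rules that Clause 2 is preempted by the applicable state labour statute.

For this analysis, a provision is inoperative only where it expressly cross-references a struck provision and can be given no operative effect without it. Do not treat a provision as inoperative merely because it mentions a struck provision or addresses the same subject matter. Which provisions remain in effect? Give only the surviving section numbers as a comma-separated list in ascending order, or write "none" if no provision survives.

Clause 2 is struck. The whole of Clause 3 is the aggregate cap on the annual bonus, defined by reference to Clause 2, so Clause 3 cannot stand once Clause 2 is removed. Clause 5 merely fixes the acknowledgement condition for Clause 2; with Clause 2 gone it has nothing to operate on and falls away. Clause 4 is a severability clause and preserves every provision that can still be given independent effect. That leaves Clause 1 and Clause 4 in effect.

1, 4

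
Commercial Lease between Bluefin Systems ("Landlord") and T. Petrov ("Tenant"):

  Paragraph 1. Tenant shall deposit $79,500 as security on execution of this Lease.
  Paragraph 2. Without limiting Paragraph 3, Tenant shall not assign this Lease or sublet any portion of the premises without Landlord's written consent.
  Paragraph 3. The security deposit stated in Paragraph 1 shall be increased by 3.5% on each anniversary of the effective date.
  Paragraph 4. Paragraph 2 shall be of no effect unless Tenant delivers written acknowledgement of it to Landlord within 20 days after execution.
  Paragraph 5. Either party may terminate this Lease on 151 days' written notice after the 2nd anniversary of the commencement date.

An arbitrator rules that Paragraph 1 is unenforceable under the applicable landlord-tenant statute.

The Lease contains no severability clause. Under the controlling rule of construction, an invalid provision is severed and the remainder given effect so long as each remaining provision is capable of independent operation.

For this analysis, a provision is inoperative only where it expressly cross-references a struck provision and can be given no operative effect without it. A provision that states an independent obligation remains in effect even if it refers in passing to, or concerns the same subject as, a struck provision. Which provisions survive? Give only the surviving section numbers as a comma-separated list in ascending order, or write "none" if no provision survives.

2, 4, 5

Paragraph 1 is struck. Paragraph 3 does nothing except set the escalation of the security deposit by reference to Paragraph 1; with Paragraph 1 gone it has no independent effect and is inoperative. Although Paragraph 2 refers to Paragraph 3, its operative terms do not depend on Paragraph 3, so it remains in effect. With no severability clause, the stated default rule severs what cannot stand and enforces each remaining provision that can operate on its own. The provisions still in force are Paragraph 2, Paragraph 4, and Paragraph 5.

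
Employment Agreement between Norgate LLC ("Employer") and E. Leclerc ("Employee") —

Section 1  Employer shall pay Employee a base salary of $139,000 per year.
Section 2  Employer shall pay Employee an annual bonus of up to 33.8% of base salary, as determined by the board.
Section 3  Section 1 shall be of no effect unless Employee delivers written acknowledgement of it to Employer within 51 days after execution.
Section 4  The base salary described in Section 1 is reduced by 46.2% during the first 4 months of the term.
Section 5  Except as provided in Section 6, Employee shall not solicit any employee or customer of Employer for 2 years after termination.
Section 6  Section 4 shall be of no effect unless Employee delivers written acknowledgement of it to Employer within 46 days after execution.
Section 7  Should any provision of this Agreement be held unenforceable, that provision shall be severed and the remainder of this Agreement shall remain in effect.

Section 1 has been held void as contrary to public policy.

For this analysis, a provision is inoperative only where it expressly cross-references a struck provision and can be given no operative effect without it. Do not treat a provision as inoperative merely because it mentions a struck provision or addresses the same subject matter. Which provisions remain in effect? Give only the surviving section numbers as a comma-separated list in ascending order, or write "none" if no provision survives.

Section 1 is struck. The only function of Section 3 is the acknowledgement condition for Section 1, so it cannot stand once Section 1 is removed. Section 4 does nothing except set the introductory reduction to the base salary by reference to Section 1; with Section 1 gone it has no independent effect and is inoperative. The only function of Section 6 is the acknowledgement condition for Section 4, so it cannot stand once Section 4 is removed. Although Section 5 refers to Section 6, its operative terms do not depend on Section 6, so it remains in effect. Section 7 is a severability clause and preserves every provision that can still be given independent effect. That leaves Section 2, Section 5, and Section 7 in effect.

2, 5, 7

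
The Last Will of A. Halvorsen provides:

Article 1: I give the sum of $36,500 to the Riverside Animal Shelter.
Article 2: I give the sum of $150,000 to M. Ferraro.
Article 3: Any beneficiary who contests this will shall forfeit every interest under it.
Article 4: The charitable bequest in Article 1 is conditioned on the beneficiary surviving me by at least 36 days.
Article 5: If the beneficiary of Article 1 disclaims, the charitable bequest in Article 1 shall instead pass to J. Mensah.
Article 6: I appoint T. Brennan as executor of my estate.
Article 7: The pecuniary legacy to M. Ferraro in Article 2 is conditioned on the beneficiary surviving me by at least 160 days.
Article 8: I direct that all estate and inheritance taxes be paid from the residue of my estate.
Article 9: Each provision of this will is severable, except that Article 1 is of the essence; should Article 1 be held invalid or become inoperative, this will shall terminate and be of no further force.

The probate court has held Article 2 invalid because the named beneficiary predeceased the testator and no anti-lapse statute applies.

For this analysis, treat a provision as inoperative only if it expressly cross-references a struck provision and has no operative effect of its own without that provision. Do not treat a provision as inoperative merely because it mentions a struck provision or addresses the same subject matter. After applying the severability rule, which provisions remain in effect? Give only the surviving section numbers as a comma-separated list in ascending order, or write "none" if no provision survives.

Article 2 is struck. Article 7 has no operative effect of its own apart from Article 2 and is therefore inoperative. Article 9 makes Article 1 an essential term, but Article 1 is unaffected, so the severability proviso in Article 9 preserves the remaining provisions. That leaves Article 1, Article 3, Article 4, Article 5, Article 6, Article 8, and Article 9 in effect.

1, 3, 4, 5, 6, 8, 9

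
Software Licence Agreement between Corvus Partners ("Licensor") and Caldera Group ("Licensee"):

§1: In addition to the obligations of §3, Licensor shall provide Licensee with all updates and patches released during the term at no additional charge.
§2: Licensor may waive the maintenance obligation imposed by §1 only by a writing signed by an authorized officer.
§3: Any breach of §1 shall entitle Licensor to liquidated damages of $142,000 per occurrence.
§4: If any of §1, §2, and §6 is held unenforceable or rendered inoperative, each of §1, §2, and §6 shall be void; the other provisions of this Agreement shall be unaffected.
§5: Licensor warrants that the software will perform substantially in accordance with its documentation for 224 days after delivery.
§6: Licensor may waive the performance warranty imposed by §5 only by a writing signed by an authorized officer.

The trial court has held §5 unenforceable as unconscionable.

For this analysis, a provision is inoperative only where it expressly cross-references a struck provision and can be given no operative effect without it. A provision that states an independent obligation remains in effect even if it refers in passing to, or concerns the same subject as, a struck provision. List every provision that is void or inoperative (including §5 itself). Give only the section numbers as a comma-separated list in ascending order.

§5 is struck. §6 merely fixes the waiver condition for §5; with §5 gone it has nothing to operate on and falls away. §4 declares §1, §2, and §6 mutually dependent; since one of them has fallen, all of them are of no effect. That brings down §1 and §2 as well. §3 in turn depends solely on a provision now struck and likewise falls. The remainder continues in force under §4. Only §4 remains in effect.

1, 2, 3, 5, 6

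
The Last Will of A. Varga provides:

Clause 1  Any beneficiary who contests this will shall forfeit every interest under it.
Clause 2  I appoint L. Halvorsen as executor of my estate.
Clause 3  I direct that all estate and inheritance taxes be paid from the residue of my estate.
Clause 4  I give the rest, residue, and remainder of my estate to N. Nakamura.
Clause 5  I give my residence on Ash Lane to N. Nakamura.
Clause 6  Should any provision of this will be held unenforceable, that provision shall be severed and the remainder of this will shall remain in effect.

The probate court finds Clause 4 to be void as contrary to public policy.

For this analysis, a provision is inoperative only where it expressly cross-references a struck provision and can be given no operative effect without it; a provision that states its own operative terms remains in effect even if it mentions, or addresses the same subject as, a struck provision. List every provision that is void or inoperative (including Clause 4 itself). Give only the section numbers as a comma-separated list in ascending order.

4

Clause 4 is struck. No other provision's operative terms depend on Clause 4. Under the severability clause in Clause 6, the remaining provisions continue in force. Clause 1, Clause 2, Clause 3, Clause 5, and Clause 6 remain in effect.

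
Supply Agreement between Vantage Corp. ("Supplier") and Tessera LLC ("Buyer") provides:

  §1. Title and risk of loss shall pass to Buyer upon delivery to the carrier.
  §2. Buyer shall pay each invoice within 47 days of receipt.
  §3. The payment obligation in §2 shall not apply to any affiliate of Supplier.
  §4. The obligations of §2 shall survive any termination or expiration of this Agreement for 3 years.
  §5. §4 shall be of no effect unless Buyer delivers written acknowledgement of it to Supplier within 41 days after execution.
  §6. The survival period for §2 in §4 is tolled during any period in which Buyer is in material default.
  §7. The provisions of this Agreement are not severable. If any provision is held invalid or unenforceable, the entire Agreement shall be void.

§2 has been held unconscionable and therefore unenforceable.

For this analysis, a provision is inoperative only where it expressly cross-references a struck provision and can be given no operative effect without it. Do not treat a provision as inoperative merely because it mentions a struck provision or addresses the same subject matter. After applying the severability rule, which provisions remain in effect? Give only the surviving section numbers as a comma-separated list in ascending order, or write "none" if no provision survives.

none

§2 is struck. The whole of §3 is the carve-out from the payment obligation, defined by reference to §2, so §3 cannot stand once §2 is removed. §4 merely fixes the survival period for §2; with §2 gone it has nothing to operate on and falls away. §5 merely fixes the acknowledgement condition for §4; with §4 gone it has nothing to operate on and falls away. The whole of §6 is the tolling of the survival period for §2, defined by reference to §4, so §6 cannot stand once §4 is removed. §7 provides that the Agreement is not severable, so the invalidity of any one provision voids the entire Agreement. No provision of the Agreement survives.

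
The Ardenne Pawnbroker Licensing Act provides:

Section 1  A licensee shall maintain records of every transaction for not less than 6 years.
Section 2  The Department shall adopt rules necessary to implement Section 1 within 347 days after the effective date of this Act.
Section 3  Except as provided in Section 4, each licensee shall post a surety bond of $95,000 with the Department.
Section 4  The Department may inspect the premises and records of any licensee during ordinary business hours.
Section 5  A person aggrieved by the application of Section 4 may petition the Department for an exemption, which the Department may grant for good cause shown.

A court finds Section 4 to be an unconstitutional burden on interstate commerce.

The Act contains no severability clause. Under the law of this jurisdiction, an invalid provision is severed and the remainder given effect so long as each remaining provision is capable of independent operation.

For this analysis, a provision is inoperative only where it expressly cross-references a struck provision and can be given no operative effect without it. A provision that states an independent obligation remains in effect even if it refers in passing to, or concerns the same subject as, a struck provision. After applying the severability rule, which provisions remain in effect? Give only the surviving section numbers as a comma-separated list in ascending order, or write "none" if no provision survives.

1, 2, 3

Section 4 is struck. Section 5 has no operative effect of its own apart from Section 4 and is therefore inoperative. Section 3 mentions Section 4 but its own obligation stands independently of Section 4, so Section 3 is not affected. With no severability clause, the stated default rule severs what cannot stand and enforces each remaining provision that can operate on its own. Section 1, Section 2, and Section 3 remain in effect.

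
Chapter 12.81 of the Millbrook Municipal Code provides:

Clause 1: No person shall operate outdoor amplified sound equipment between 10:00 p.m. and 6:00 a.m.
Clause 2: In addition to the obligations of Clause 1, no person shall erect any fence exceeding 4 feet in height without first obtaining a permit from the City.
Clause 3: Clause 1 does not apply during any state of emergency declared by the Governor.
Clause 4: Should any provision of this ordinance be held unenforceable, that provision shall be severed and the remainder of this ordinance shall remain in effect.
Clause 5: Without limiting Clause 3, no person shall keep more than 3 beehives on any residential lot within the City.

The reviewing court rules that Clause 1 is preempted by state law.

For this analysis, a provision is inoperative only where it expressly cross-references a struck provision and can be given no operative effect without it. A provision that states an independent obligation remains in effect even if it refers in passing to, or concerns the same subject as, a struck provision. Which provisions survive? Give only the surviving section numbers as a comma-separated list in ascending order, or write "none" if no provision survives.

Clause 1 is struck. Clause 3 has no operative effect of its own apart from Clause 1 and is therefore inoperative. Although Clause 2 refers to Clause 1, its operative terms do not depend on Clause 1, so it remains in effect. Clause 5 mentions Clause 3 but its own obligation stands independently of Clause 3, so Clause 5 is not affected. Under the severability clause in Clause 4, the remaining provisions continue in force. Clause 2, Clause 4, and Clause 5 remain in effect.

2, 4, 5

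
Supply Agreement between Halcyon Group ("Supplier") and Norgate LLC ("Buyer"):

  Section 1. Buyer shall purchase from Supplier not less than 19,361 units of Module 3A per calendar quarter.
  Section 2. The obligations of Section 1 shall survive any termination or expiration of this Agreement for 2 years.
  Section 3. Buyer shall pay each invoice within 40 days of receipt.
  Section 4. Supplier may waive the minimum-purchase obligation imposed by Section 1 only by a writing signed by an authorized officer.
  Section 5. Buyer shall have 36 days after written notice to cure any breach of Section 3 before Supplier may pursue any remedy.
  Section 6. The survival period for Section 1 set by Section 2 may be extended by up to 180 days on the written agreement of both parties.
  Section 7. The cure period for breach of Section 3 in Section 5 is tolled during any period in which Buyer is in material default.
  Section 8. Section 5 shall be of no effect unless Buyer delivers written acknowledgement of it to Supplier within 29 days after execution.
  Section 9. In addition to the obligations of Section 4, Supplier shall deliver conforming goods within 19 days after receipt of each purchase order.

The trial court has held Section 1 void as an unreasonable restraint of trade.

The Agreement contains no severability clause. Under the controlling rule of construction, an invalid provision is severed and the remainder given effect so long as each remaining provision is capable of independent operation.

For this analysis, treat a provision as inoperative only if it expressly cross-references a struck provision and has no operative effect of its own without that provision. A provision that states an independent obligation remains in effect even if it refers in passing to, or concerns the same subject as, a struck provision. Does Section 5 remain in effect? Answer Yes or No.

Yes

Section 1 is struck. Section 2 operates only by reference to Section 1, so it falls with Section 1. The only function of Section 4 is the waiver condition for Section 1, so it cannot stand once Section 1 is removed. Section 6 operates only by reference to Section 2, so it falls with Section 2. Section 9 mentions Section 4 but its own obligation stands independently of Section 4, so Section 9 is not affected. With no severability clause, the stated default rule severs what cannot stand and enforces each remaining provision that can operate on its own. Section 3, Section 5, Section 7, Section 8, and Section 9 remain in effect. Section 5 is among the surviving provisions, so the answer is yes.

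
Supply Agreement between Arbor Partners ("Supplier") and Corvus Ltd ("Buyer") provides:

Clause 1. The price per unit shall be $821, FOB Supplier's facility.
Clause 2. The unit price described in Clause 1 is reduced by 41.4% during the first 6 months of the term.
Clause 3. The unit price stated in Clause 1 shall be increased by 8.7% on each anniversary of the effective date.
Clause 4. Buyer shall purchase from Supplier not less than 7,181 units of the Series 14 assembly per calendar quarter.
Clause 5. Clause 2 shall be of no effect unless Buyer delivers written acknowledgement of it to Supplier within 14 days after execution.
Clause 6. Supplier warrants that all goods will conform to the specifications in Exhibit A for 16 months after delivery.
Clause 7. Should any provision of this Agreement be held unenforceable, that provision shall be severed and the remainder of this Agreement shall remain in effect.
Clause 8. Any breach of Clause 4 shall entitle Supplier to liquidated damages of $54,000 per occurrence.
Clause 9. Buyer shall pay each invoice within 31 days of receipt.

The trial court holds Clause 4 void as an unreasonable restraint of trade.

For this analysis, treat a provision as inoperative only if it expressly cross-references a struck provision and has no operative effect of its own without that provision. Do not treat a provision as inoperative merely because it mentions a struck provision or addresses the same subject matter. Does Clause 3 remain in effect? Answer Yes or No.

Yes

Clause 4 is struck. The whole of Clause 8 is the liquidated-damages amount, defined by reference to Clause 4, so Clause 8 cannot stand once Clause 4 is removed. Under the severability clause in Clause 7, the remaining provisions continue in force. The provisions still in force are Clause 1, Clause 2, Clause 3, Clause 5, Clause 6, Clause 7, and Clause 9. Clause 3 is among the surviving provisions, so the answer is yes.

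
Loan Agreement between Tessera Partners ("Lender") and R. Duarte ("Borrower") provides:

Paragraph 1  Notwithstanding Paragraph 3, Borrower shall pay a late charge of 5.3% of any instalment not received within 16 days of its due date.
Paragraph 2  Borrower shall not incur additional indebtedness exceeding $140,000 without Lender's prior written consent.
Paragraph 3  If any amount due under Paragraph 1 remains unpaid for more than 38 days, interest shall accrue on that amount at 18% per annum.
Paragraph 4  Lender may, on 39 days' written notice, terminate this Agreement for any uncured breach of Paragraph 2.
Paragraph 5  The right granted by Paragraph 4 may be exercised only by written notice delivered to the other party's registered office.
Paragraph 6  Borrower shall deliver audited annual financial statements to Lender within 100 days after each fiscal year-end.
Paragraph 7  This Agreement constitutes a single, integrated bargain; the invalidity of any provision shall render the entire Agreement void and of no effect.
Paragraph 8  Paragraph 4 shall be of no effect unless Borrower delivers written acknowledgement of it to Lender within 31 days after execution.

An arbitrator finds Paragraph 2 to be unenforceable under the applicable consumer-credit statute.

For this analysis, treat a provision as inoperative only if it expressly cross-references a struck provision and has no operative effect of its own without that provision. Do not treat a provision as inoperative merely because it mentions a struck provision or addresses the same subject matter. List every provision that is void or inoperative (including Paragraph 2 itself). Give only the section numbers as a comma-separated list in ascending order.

1, 2, 3, 4, 5, 6, 7, 8

Paragraph 2 is struck. Paragraph 4 has no operative effect of its own apart from Paragraph 2 and is therefore inoperative. Paragraph 5 merely fixes the notice requirement for Paragraph 4; with Paragraph 4 gone it has nothing to operate on and falls away. The only function of Paragraph 8 is the acknowledgement condition for Paragraph 4, so it cannot stand once Paragraph 4 is removed. Paragraph 7 provides that the Agreement is not severable, so the invalidity of any one provision voids the entire Agreement. No provision of the Agreement survives.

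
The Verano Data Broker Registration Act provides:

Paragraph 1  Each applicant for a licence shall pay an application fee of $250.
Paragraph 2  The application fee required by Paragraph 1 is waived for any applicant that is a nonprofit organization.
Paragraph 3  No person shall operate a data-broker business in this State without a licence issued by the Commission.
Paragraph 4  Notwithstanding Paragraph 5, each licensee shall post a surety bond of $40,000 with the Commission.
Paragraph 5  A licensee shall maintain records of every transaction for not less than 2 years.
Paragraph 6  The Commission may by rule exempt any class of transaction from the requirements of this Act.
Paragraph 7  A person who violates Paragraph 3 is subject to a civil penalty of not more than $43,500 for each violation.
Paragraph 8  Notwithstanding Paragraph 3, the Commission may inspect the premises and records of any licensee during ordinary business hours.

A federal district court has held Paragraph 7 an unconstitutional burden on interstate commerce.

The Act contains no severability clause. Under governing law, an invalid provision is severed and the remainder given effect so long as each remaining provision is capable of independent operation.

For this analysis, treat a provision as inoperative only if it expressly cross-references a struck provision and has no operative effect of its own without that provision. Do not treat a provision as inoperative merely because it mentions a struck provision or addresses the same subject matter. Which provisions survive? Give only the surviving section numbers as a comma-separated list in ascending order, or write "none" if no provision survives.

1, 2, 3, 4, 5, 6, 8

Paragraph 7 is struck. No other provision's operative terms depend on Paragraph 7. Under the stated default rule, only provisions that cannot operate independently fall away; the rest are enforced. The provisions still in force are Paragraph 1, Paragraph 2, Paragraph 3, Paragraph 4, Paragraph 5, Paragraph 6, and Paragraph 8.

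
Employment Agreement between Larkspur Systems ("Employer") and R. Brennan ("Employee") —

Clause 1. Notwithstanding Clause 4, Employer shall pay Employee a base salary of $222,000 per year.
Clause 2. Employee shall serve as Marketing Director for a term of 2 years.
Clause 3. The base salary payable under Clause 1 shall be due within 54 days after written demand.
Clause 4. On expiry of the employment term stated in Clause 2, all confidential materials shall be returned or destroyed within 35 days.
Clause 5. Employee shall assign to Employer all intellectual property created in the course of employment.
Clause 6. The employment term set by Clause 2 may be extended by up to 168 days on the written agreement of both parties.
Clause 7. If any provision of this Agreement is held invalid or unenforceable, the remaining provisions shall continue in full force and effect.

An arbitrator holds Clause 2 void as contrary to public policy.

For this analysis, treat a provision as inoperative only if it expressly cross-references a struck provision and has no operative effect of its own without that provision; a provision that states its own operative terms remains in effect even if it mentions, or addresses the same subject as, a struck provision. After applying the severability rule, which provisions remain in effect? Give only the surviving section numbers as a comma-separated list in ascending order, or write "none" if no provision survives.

1, 3, 5, 7

Clause 2 is struck. Clause 4 has no operative effect of its own apart from Clause 2 and is therefore inoperative. Clause 6 has no operative effect of its own apart from Clause 2 and is therefore inoperative. Although Clause 1 refers to Clause 4, its operative terms do not depend on Clause 4, so it remains in effect. Clause 7 is a severability clause and preserves every provision that can still be given independent effect. Clause 1, Clause 3, Clause 5, and Clause 7 remain in effect.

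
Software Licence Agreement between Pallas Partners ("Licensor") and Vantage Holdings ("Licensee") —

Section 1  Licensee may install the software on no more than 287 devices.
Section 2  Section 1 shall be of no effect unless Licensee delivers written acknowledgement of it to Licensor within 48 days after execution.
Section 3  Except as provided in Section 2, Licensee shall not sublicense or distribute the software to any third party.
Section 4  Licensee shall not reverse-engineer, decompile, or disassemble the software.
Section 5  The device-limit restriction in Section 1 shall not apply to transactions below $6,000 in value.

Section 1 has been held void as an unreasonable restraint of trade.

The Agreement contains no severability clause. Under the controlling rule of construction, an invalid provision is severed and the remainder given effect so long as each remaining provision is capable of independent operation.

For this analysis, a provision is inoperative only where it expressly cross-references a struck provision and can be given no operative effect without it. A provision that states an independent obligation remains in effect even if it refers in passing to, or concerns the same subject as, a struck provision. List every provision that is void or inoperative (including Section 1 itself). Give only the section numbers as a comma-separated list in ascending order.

Section 1 is struck. Section 2 has no operative effect of its own apart from Section 1 and is therefore inoperative. Section 5 has no operative effect of its own apart from Section 1 and is therefore inoperative. Although Section 3 refers to Section 2, its operative terms do not depend on Section 2, so it remains in effect. With no severability clause, the stated default rule severs what cannot stand and enforces each remaining provision that can operate on its own. That leaves Section 3 and Section 4 in effect.

1, 2, 5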